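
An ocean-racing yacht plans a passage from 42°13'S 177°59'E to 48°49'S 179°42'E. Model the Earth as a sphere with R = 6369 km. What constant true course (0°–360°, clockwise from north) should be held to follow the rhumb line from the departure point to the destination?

Meridional parts: M(φ₁)=-0.8143, M(φ₂)=-0.9789 → ΔM = -0.1647;  Δλ = +0.0300 rad
tan C = Δλ / ΔM = -0.1819 → C = 169.69°

169.7°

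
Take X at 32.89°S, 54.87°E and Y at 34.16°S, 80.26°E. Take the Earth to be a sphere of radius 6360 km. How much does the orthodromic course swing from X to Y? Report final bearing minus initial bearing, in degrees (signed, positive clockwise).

Initial bearing θ₁ = atan2(sin Δλ cos φ₂, cos φ₁ sin φ₂ − sin φ₁ cos φ₂ cos Δλ) = 100.47°
Final bearing θ₂ = (initial bearing from the destination back to the start) + 180° = 86.28°
Δθ = θ₂ − θ₁ = -14.2°

-14.2°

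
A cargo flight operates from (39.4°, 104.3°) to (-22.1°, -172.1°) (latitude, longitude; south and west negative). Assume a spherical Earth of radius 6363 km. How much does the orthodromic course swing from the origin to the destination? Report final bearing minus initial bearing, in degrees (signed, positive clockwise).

+17.8°

Initial bearing θ₁ = atan2(sin Δλ cos φ₂, cos φ₁ sin φ₂ − sin φ₁ cos φ₂ cos Δλ) = 111.15°
Final bearing θ₂ = (initial bearing from the destination back to the start) + 180° = 128.94°
Δθ = θ₂ − θ₁ = +17.8°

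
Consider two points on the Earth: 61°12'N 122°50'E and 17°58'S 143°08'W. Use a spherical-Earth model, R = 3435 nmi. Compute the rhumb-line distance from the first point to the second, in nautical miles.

6638 nmi

Rhumb course C = atan2(Δλ, Δψ) with Δψ = ln[tan(π/4+φ₂/2)/tan(π/4+φ₁/2)] = -1.6785, Δλ = +1.6412 → C = 135.64°
d = R·|Δφ| / |cos C| = 3435·1.38172 / 0.71500 = 6638 nmi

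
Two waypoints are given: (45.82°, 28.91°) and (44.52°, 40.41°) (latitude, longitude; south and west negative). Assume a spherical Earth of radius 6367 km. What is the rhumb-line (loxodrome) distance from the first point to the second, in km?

Δψ = ln[tan(π/4+φ₂/2)/tan(π/4+φ₁/2)] = -0.0322;  Δφ = -0.0227 rad,  Δλ = +0.2007 rad
q = Δφ/Δψ = 0.7050
d = R·√(Δφ² + q²Δλ²) = 6367·0.14330 = 912 km

912 km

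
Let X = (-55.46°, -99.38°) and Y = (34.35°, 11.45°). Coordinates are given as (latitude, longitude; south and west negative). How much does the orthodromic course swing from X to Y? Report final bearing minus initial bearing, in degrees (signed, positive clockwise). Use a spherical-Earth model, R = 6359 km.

At departure: θ₁ = atan2(sin Δλ cos φ₂, cos φ₁ sin φ₂ − sin φ₁ cos φ₂ cos Δλ) = 84.22°
At arrival: θ₂ = atan2(sin Δλ cos φ₁, −cos φ₂ sin φ₁ + sin φ₂ cos φ₁ cos Δλ) = 43.10°
Δθ = θ₂ − θ₁ = -41.1°

-41.1°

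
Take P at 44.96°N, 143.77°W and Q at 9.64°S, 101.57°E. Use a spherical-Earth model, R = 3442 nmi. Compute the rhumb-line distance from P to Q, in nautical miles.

Δψ = ln[tan(π/4+φ₂/2)/tan(π/4+φ₁/2)] = -1.0494;  Δφ = -0.9529 rad,  Δλ = -2.0012 rad
q = Δφ/Δψ = 0.9081
d = R·√(Δφ² + q²Δλ²) = 3442·2.05191 = 7063 nmi

7063 nmi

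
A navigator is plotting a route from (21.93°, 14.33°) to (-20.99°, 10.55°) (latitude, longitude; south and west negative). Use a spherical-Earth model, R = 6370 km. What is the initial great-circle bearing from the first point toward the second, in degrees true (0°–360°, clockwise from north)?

θ = atan2( sin Δλ·cos φ₂ ,  cos φ₁ sin φ₂ − sin φ₁ cos φ₂ cos Δλ )
  = atan2(-0.0616, -0.6802) = 185.17°

185.2°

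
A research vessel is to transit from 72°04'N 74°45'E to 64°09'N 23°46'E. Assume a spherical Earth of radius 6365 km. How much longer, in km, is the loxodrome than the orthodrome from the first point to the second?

Great circle: cos σ = sin φ₁ sin φ₂ + cos φ₁ cos φ₂ cos Δλ,  σ = 0.3460 rad → d_gc = 2202.3 km
Rhumb line: Δψ = -0.3746, q = Δφ/Δψ = 0.3688, d_rh = R√(Δφ²+q²Δλ²) = 2266.6 km
Excess = 2266.6 − 2202.3 = 64.3 ≈ 64 km

64 km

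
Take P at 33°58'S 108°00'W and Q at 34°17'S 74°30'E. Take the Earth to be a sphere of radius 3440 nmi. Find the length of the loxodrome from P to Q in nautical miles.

8822 nmi

Δψ = ln[tan(π/4+φ₂/2)/tan(π/4+φ₁/2)] = -0.0067;  Δφ = -0.0055 rad,  Δλ = -3.0980 rad
q = Δφ/Δψ = 0.8278
d = R·√(Δφ² + q²Δλ²) = 3440·2.56454 = 8822 nmi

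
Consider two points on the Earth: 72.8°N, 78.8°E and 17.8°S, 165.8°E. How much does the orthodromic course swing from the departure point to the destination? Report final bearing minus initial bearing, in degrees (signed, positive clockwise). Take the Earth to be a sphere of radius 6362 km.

At departure: θ₁ = atan2(sin Δλ cos φ₂, cos φ₁ sin φ₂ − sin φ₁ cos φ₂ cos Δλ) = 98.26°
At arrival: θ₂ = atan2(sin Δλ cos φ₁, −cos φ₂ sin φ₁ + sin φ₂ cos φ₁ cos Δλ) = 162.10°
Δθ = θ₂ − θ₁ = +63.8°

+63.8°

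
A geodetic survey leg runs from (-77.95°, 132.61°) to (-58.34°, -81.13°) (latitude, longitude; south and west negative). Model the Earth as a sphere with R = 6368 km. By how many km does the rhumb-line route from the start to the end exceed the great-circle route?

1352 km

Great circle: cos σ = sin φ₁ sin φ₂ + cos φ₁ cos φ₂ cos Δλ,  σ = 0.7358 rad → d_gc = 4685.5 km
Rhumb line: Δψ = +0.9882, q = Δφ/Δψ = 0.3463, d_rh = R√(Δφ²+q²Δλ²) = 6037.2 km
Excess = 6037.2 − 4685.5 = 1351.7 ≈ 1352 km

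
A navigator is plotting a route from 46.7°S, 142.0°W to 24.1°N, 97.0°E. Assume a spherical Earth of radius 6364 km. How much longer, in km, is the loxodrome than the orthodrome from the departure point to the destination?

Great circle: cos σ = sin φ₁ sin φ₂ + cos φ₁ cos φ₂ cos Δλ,  σ = 2.2390 rad → d_gc = 14249.23 km
Rhumb line: Δψ = +1.3576, q = Δφ/Δψ = 0.9102, d_rh = R√(Δφ²+q²Δλ²) = 14542.74 km
Excess = 14542.74 − 14249.23 = 293.51 ≈ 294 km

294 km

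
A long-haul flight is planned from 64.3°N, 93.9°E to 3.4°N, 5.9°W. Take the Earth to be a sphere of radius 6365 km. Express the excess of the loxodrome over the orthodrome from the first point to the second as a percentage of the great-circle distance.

5.8%

Great circle: σ = 1.5910 rad → d_gc = Rσ = 10127.0 km
Rhumb: Δφ = -1.0629, Δλ = -1.7418, Δψ = -1.4185, q = Δφ/Δψ = 0.7493 → d_rh = R√(Δφ²+q²Δλ²) = 10713.6 km
Excess = (10713.6 − 10127.0) / 10127.0 = 586.6 / 10127.0 = 5.79% ≈ 5.8%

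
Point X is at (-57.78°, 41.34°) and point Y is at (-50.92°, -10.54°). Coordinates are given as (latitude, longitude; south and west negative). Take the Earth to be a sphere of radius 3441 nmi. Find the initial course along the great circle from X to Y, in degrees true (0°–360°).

N = sin Δλ·cos φ₂ = -0.4960;  D = cos φ₁ sin φ₂ − sin φ₁ cos φ₂ cos Δλ = -0.0847
initial course = atan2(N, D) = 260.31°

260.3°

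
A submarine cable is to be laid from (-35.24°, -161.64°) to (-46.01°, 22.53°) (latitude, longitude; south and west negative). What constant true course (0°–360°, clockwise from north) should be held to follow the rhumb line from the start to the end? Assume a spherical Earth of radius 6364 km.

265.4°

Δψ = ln[tan(π/4+φ₂/2)/tan(π/4+φ₁/2)] = -0.2486
Δλ = -3.0688 rad (taken the short way round)
course = atan2(Δλ, Δψ) = 265.37°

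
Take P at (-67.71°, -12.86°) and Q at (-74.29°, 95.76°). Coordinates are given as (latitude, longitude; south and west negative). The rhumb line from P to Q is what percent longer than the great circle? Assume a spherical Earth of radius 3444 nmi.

Great circle: σ = 0.5396 rad → d_gc = Rσ = 1858.3 nmi
Rhumb: Δφ = -0.1148, Δλ = +1.8958, Δψ = -0.3563, q = Δφ/Δψ = 0.3223 → d_rh = R√(Δφ²+q²Δλ²) = 2141.4 nmi
Excess = (2141.4 − 1858.3) / 1858.3 = 283.1 / 1858.3 = 15.23% ≈ 15.2%

15.2%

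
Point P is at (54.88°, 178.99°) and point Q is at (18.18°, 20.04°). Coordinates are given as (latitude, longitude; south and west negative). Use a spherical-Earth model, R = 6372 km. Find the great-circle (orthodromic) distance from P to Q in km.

11651 km

Haversine: a = sin²(Δφ/2)+cos φ₁ cos φ₂ sin²(Δλ/2) = 0.62745;  σ = 2·atan2(√a,√(1−a))
σ = 104.767° → d = Rσ = 6372·1.82854 = 11651 km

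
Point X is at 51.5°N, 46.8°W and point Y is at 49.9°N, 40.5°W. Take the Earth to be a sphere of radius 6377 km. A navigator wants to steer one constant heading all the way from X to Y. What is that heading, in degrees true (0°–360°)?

111.9°

Meridional parts: M(φ₁)=+1.0521, M(φ₂)=+1.0080 → ΔM = -0.0441;  Δλ = +0.1100 rad
tan C = Δλ / ΔM = -2.4936 → C = 111.85°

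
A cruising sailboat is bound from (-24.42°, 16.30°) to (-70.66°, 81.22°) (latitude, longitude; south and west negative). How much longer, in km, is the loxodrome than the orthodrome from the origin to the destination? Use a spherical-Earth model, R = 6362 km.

Great circle: cos σ = sin φ₁ sin φ₂ + cos φ₁ cos φ₂ cos Δλ,  σ = 1.0264 rad → d_gc = 6529.9 km
Rhumb line: Δψ = -1.3299, q = Δφ/Δψ = 0.6068, d_rh = R√(Δφ²+q²Δλ²) = 6745.2 km
Excess = 6745.2 − 6529.9 = 215.3 ≈ 215 km

215 km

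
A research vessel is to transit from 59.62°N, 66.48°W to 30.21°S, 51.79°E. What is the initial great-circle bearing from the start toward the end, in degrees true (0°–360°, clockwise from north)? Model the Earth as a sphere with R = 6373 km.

N = sin Δλ·cos φ₂ = +0.7611;  D = cos φ₁ sin φ₂ − sin φ₁ cos φ₂ cos Δλ = +0.0986
initial course = atan2(N, D) = 82.62°

82.6°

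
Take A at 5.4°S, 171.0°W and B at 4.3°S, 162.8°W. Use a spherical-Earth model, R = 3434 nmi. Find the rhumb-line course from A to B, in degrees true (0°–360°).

82.3°

Meridional parts: M(φ₁)=-0.0944, M(φ₂)=-0.0751 → ΔM = +0.0193;  Δλ = +0.1431 rad
tan C = Δλ / ΔM = +7.4277 → C = 82.33°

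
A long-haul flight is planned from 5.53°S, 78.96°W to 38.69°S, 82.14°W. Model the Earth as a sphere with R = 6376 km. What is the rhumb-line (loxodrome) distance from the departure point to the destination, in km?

3704 km

Δψ = ln[tan(π/4+φ₂/2)/tan(π/4+φ₁/2)] = -0.6367;  Δφ = -0.5788 rad,  Δλ = -0.0555 rad
q = Δφ/Δψ = 0.9090
d = R·√(Δφ² + q²Δλ²) = 6376·0.58095 = 3704 km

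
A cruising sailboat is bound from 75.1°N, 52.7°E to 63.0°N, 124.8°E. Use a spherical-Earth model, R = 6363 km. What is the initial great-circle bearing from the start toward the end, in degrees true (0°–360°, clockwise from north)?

θ = atan2( sin Δλ·cos φ₂ ,  cos φ₁ sin φ₂ − sin φ₁ cos φ₂ cos Δλ )
  = atan2(+0.4320, +0.0943) = 77.69°

77.7°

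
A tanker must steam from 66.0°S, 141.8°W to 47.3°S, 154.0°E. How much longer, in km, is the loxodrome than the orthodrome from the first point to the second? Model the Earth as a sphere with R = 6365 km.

Great circle: cos σ = sin φ₁ sin φ₂ + cos φ₁ cos φ₂ cos Δλ,  σ = 0.6577 rad → d_gc = 4186.0 km
Rhumb line: Δψ = +0.6092, q = Δφ/Δψ = 0.5357, d_rh = R√(Δφ²+q²Δλ²) = 4349.1 km
Excess = 4349.1 − 4186.0 = 163.1 ≈ 163 km

163 km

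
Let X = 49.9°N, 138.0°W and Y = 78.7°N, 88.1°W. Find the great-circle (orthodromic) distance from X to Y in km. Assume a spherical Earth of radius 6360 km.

3747 km

cos σ = sin φ₁ sin φ₂ + cos φ₁ cos φ₂ cos Δλ
      = sin(49.90°)sin(78.70°) + cos(49.90°)cos(78.70°)cos(49.90°) = 0.8314
σ = 33.758° → d = Rσ = 6360·0.58919 = 3747 km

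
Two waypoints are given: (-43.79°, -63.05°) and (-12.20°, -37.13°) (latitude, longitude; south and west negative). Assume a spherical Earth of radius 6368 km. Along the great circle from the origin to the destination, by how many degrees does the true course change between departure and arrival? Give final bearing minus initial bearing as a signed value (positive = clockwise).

At departure: θ₁ = atan2(sin Δλ cos φ₂, cos φ₁ sin φ₂ − sin φ₁ cos φ₂ cos Δλ) = 43.15°
At arrival: θ₂ = atan2(sin Δλ cos φ₁, −cos φ₂ sin φ₁ + sin φ₂ cos φ₁ cos Δλ) = 30.34°
Δθ = θ₂ − θ₁ = -12.8°

-12.8°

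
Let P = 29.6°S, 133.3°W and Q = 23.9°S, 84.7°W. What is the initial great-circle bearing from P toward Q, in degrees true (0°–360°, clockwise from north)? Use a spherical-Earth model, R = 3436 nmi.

94.5°

N = sin Δλ·cos φ₂ = +0.6858;  D = cos φ₁ sin φ₂ − sin φ₁ cos φ₂ cos Δλ = -0.0536
initial course = atan2(N, D) = 94.47°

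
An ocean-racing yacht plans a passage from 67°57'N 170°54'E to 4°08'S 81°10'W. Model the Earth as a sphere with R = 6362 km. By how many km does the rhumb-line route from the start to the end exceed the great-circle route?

758 km

Great circle: cos σ = sin φ₁ sin φ₂ + cos φ₁ cos φ₂ cos Δλ,  σ = 1.7539 rad → d_gc = 11158.4 km
Rhumb line: Δψ = -1.7078, q = Δφ/Δψ = 0.7367, d_rh = R√(Δφ²+q²Δλ²) = 11916.8 km
Excess = 11916.8 − 11158.4 = 758.4 ≈ 758 km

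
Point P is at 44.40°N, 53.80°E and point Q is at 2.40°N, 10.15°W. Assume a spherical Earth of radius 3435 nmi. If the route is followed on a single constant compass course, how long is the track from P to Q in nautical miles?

4237 nmi

Rhumb course C = atan2(Δλ, Δψ) with Δψ = ln[tan(π/4+φ₂/2)/tan(π/4+φ₁/2)] = -0.8247, Δλ = -1.1161 → C = 233.54°
d = R·|Δφ| / |cos C| = 3435·0.73304 / 0.59428 = 4237 nmi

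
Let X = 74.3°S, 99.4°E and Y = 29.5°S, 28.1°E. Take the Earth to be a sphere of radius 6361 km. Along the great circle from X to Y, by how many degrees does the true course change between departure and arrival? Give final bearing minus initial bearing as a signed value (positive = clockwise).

Initial bearing θ₁ = atan2(sin Δλ cos φ₂, cos φ₁ sin φ₂ − sin φ₁ cos φ₂ cos Δλ) = 279.33°
Final bearing θ₂ = (initial bearing from the destination back to the start) + 180° = 342.13°
Δθ = θ₂ − θ₁ = +62.8°

+62.8°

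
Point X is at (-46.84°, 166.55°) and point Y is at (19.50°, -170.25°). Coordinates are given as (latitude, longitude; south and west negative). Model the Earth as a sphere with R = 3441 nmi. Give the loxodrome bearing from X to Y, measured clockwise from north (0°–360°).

17.6°

Δψ = ln[tan(π/4+φ₂/2)/tan(π/4+φ₁/2)] = +1.2746
Δλ = +0.4049 rad (taken the short way round)
course = atan2(Δλ, Δψ) = 17.62°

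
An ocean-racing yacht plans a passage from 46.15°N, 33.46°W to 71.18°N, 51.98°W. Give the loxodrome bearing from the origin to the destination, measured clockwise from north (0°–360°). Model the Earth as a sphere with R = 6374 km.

340.0°

Δψ = ln[tan(π/4+φ₂/2)/tan(π/4+φ₁/2)] = +0.8874
Δλ = -0.3232 rad (taken the short way round)
course = atan2(Δλ, Δψ) = 339.98°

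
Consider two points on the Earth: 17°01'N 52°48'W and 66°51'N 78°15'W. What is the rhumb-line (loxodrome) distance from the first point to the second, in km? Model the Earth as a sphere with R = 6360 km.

5853 km

Δψ = ln[tan(π/4+φ₂/2)/tan(π/4+φ₁/2)] = +1.2842;  Δφ = +0.8698 rad,  Δλ = -0.4442 rad
q = Δφ/Δψ = 0.6773
d = R·√(Δφ² + q²Δλ²) = 6360·0.92032 = 5853 km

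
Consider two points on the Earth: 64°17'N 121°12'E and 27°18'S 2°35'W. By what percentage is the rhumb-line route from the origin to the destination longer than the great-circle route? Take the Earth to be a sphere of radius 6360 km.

Great circle: σ = 2.2493 rad → d_gc = Rσ = 14305.6 km
Rhumb: Δφ = -1.5984, Δλ = -2.1604, Δψ = -1.9728, q = Δφ/Δψ = 0.8102 → d_rh = R√(Δφ²+q²Δλ²) = 15075.9 km
Excess = (15075.9 − 14305.6) / 14305.6 = 770.3 / 14305.6 = 5.38% ≈ 5.4%

5.4%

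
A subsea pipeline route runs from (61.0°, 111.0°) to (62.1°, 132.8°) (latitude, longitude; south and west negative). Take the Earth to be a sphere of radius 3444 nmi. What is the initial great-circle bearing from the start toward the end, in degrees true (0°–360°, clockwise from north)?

N = sin Δλ·cos φ₂ = +0.1738;  D = cos φ₁ sin φ₂ − sin φ₁ cos φ₂ cos Δλ = +0.0485
initial course = atan2(N, D) = 74.42°

74.4°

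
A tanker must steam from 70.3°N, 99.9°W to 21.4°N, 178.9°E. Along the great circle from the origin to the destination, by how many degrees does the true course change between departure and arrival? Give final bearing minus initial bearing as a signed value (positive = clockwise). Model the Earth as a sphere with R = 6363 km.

Initial bearing θ₁ = atan2(sin Δλ cos φ₂, cos φ₁ sin φ₂ − sin φ₁ cos φ₂ cos Δλ) = 269.31°
Final bearing θ₂ = (initial bearing from the destination back to the start) + 180° = 201.22°
Δθ = θ₂ − θ₁ = -68.1°

-68.1°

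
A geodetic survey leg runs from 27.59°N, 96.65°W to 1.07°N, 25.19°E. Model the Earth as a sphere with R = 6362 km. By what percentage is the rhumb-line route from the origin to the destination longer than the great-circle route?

2.1%

Great circle: σ = 2.0475 rad → d_gc = Rσ = 13026.0 km
Rhumb: Δφ = -0.4629, Δλ = +2.1265, Δψ = -0.4826, q = Δφ/Δψ = 0.9590 → d_rh = R√(Δφ²+q²Δλ²) = 13304.8 km
Excess = (13304.8 − 13026.0) / 13026.0 = 278.8 / 13026.0 = 2.14% ≈ 2.1%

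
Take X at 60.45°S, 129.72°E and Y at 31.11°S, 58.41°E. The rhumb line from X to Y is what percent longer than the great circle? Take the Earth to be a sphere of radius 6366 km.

Great circle: σ = 0.9462 rad → d_gc = Rσ = 6023.4 km
Rhumb: Δφ = +0.5121, Δλ = -1.2446, Δψ = +0.7610, q = Δφ/Δψ = 0.6729 → d_rh = R√(Δφ²+q²Δλ²) = 6249.3 km
Excess = (6249.3 − 6023.4) / 6023.4 = 225.9 / 6023.4 = 3.7504% ≈ 3.8%

3.8%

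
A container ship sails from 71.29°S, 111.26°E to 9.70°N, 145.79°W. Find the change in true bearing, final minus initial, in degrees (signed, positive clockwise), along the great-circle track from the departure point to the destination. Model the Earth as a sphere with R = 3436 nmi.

-80.4°

Initial bearing θ₁ = atan2(sin Δλ cos φ₂, cos φ₁ sin φ₂ − sin φ₁ cos φ₂ cos Δλ) = 99.18°
Final bearing θ₂ = (initial bearing from the destination back to the start) + 180° = 18.74°
Δθ = θ₂ − θ₁ = -80.4°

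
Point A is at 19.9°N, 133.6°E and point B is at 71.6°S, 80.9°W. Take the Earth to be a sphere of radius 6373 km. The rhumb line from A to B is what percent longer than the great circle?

12.9%

Great circle: σ = 2.1744 rad → d_gc = Rσ = 13857.2 km
Rhumb: Δφ = -1.5970, Δλ = +2.5395, Δψ = -2.1749, q = Δφ/Δψ = 0.7343 → d_rh = R√(Δφ²+q²Δλ²) = 15646.1 km
Excess = (15646.1 − 13857.2) / 13857.2 = 1788.9 / 13857.2 = 12.91% ≈ 12.9%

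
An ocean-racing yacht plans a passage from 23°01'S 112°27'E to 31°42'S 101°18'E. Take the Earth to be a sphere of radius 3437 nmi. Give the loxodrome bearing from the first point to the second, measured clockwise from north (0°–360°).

228.7°

Meridional parts: M(φ₁)=-0.4130, M(φ₂)=-0.5839 → ΔM = -0.1709;  Δλ = -0.1946 rad
tan C = Δλ / ΔM = +1.1388 → C = 228.71°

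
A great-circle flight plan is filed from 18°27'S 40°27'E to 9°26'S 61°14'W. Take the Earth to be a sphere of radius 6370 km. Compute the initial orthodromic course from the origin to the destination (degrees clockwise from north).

θ = atan2( sin Δλ·cos φ₂ ,  cos φ₁ sin φ₂ − sin φ₁ cos φ₂ cos Δλ )
  = atan2(-0.9660, -0.2187) = 257.24°

257.2°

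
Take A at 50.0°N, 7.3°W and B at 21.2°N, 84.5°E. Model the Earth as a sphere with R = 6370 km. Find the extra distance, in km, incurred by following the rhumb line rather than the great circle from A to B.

384 km

Great circle: cos σ = sin φ₁ sin φ₂ + cos φ₁ cos φ₂ cos Δλ,  σ = 1.3096 rad → d_gc = 8342.4 km
Rhumb line: Δψ = -0.6319, q = Δφ/Δψ = 0.7954, d_rh = R√(Δφ²+q²Δλ²) = 8726.8 km
Excess = 8726.8 − 8342.4 = 384.4 ≈ 384 km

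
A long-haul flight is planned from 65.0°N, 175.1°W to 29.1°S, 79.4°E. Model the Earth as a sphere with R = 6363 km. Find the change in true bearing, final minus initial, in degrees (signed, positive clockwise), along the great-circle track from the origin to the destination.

-61.5°

At departure: θ₁ = atan2(sin Δλ cos φ₂, cos φ₁ sin φ₂ − sin φ₁ cos φ₂ cos Δλ) = 270.41°
At arrival: θ₂ = atan2(sin Δλ cos φ₁, −cos φ₂ sin φ₁ + sin φ₂ cos φ₁ cos Δλ) = 208.92°
Δθ = θ₂ − θ₁ = -61.5°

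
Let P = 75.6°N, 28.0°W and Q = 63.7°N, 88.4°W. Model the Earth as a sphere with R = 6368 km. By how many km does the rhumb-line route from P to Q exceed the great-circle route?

106 km

Great circle: cos σ = sin φ₁ sin φ₂ + cos φ₁ cos φ₂ cos Δλ,  σ = 0.3956 rad → d_gc = 2519.5 km
Rhumb line: Δψ = -0.6148, q = Δφ/Δψ = 0.3378, d_rh = R√(Δφ²+q²Δλ²) = 2625.2 km
Excess = 2625.2 − 2519.5 = 105.7 ≈ 106 km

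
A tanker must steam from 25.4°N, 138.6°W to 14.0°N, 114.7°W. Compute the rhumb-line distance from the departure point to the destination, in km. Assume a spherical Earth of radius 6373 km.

Δψ = ln[tan(π/4+φ₂/2)/tan(π/4+φ₁/2)] = -0.2118;  Δφ = -0.1990 rad,  Δλ = +0.4171 rad
q = Δφ/Δψ = 0.9395
d = R·√(Δφ² + q²Δλ²) = 6373·0.43952 = 2801 km

2801 km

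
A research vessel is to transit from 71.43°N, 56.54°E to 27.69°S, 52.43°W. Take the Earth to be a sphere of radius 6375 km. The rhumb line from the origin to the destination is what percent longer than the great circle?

5.0%

Great circle: σ = 2.1319 rad → d_gc = Rσ = 13591.2 km
Rhumb: Δφ = -1.7300, Δλ = -1.9019, Δψ = -2.3143, q = Δφ/Δψ = 0.7475 → d_rh = R√(Δφ²+q²Δλ²) = 14274.9 km
Excess = (14274.9 − 13591.2) / 13591.2 = 683.7 / 13591.2 = 5.03% ≈ 5.0%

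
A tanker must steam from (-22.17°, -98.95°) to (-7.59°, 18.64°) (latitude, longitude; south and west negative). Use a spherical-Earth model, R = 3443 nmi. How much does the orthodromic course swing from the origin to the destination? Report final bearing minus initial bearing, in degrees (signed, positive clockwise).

-46.3°

Initial bearing θ₁ = atan2(sin Δλ cos φ₂, cos φ₁ sin φ₂ − sin φ₁ cos φ₂ cos Δλ) = 108.59°
Final bearing θ₂ = (initial bearing from the destination back to the start) + 180° = 62.31°
Δθ = θ₂ − θ₁ = -46.3°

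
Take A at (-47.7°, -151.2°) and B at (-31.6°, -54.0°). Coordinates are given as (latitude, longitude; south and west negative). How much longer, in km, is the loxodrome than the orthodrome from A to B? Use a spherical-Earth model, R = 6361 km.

486 km

Great circle: cos σ = sin φ₁ sin φ₂ + cos φ₁ cos φ₂ cos Δλ,  σ = 1.2496 rad → d_gc = 7948.6 km
Rhumb line: Δψ = +0.3678, q = Δφ/Δψ = 0.7639, d_rh = R√(Δφ²+q²Δλ²) = 8435.0 km
Excess = 8435.0 − 7948.6 = 486.4 ≈ 486 km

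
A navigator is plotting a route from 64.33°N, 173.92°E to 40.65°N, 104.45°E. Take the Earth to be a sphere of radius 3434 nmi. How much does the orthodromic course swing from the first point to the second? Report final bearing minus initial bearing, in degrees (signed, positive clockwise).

-58.7°

At departure: θ₁ = atan2(sin Δλ cos φ₂, cos φ₁ sin φ₂ − sin φ₁ cos φ₂ cos Δλ) = 273.41°
At arrival: θ₂ = atan2(sin Δλ cos φ₁, −cos φ₂ sin φ₁ + sin φ₂ cos φ₁ cos Δλ) = 214.75°
Δθ = θ₂ − θ₁ = -58.7°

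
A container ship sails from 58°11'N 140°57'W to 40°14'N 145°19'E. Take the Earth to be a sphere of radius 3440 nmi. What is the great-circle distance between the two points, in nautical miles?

cos σ = sin φ₁ sin φ₂ + cos φ₁ cos φ₂ cos Δλ
      = sin(58.18°)sin(40.23°) + cos(58.18°)cos(40.23°)cos(-73.73°) = 0.6616
σ = 48.579° → d = Rσ = 3440·0.84787 = 2917 nmi

2917 nmi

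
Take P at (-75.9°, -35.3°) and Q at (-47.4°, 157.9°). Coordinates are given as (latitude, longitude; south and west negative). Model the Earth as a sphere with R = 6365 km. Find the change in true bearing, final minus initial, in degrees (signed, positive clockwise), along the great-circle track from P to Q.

At departure: θ₁ = atan2(sin Δλ cos φ₂, cos φ₁ sin φ₂ − sin φ₁ cos φ₂ cos Δλ) = 190.69°
At arrival: θ₂ = atan2(sin Δλ cos φ₁, −cos φ₂ sin φ₁ + sin φ₂ cos φ₁ cos Δλ) = 356.17°
Δθ = θ₂ − θ₁ = +165.5°

+165.5°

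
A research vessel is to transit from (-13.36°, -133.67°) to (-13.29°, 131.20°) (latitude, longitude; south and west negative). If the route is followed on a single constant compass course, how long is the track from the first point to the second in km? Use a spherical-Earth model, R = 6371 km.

10293 km

Δψ = ln[tan(π/4+φ₂/2)/tan(π/4+φ₁/2)] = +0.0013;  Δφ = +0.0012 rad,  Δλ = -1.6603 rad
q = Δφ/Δψ = 0.9731
d = R·√(Δφ² + q²Δλ²) = 6371·1.61563 = 10293 km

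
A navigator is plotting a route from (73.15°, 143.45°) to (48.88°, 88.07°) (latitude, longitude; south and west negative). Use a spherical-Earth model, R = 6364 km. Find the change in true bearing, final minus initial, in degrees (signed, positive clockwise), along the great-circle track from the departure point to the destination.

Initial bearing θ₁ = atan2(sin Δλ cos φ₂, cos φ₁ sin φ₂ − sin φ₁ cos φ₂ cos Δλ) = 255.57°
Final bearing θ₂ = (initial bearing from the destination back to the start) + 180° = 205.27°
Δθ = θ₂ − θ₁ = -50.3°

-50.3°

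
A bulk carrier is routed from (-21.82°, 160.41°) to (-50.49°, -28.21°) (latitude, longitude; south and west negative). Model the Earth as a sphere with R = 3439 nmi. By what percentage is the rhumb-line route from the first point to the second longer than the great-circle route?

Great circle: σ = 1.8725 rad → d_gc = Rσ = 6439.7 nmi
Rhumb: Δφ = -0.5004, Δλ = +2.9911, Δψ = -0.6337, q = Δφ/Δψ = 0.7897 → d_rh = R√(Δφ²+q²Δλ²) = 8303.2 nmi
Excess = (8303.2 − 6439.7) / 6439.7 = 1863.5 / 6439.7 = 28.94% ≈ 28.9%

28.9%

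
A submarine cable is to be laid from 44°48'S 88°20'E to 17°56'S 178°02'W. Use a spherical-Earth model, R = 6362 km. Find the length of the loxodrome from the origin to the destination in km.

9229 km

Rhumb course C = atan2(Δλ, Δψ) with Δψ = ln[tan(π/4+φ₂/2)/tan(π/4+φ₁/2)] = +0.5582, Δλ = +1.6342 → C = 71.14°
d = R·|Δφ| / |cos C| = 6362·0.46891 / 0.32324 = 9229 km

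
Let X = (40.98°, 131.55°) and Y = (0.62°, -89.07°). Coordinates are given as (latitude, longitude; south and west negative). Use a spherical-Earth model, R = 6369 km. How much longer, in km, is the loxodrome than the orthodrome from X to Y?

Great circle: cos σ = sin φ₁ sin φ₂ + cos φ₁ cos φ₂ cos Δλ,  σ = 2.1723 rad → d_gc = 13835.53 km
Rhumb line: Δψ = -0.7746, q = Δφ/Δψ = 0.9094, d_rh = R√(Δφ²+q²Δλ²) = 14787.05 km
Excess = 14787.05 − 13835.53 = 951.52 ≈ 952 km

952 km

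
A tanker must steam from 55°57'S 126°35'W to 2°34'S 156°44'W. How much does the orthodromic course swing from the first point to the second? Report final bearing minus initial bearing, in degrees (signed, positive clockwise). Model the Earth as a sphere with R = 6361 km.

+16.8°

At departure: θ₁ = atan2(sin Δλ cos φ₂, cos φ₁ sin φ₂ − sin φ₁ cos φ₂ cos Δλ) = 324.00°
At arrival: θ₂ = atan2(sin Δλ cos φ₁, −cos φ₂ sin φ₁ + sin φ₂ cos φ₁ cos Δλ) = 340.77°
Δθ = θ₂ − θ₁ = +16.8°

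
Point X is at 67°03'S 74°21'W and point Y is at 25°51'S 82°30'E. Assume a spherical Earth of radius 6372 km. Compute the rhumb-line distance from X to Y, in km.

Δψ = ln[tan(π/4+φ₂/2)/tan(π/4+φ₁/2)] = +1.1273;  Δφ = +0.7191 rad,  Δλ = +2.7375 rad
q = Δφ/Δψ = 0.6379
d = R·√(Δφ² + q²Δλ²) = 6372·1.88853 = 12034 km

12034 km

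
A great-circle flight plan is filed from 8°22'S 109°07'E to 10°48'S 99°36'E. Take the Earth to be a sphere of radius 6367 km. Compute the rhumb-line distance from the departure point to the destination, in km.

Rhumb course C = atan2(Δλ, Δψ) with Δψ = ln[tan(π/4+φ₂/2)/tan(π/4+φ₁/2)] = -0.0431, Δλ = -0.1661 → C = 255.46°
d = R·|Δφ| / |cos C| = 6367·0.04247 / 0.25103 = 1077 km

1077 km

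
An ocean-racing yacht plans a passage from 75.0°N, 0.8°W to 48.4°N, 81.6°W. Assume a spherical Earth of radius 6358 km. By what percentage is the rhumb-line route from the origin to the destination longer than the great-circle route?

Great circle: σ = 0.7231 rad → d_gc = Rσ = 4597.2 km
Rhumb: Δφ = -0.4643, Δλ = -1.4102, Δψ = -1.0596, q = Δφ/Δψ = 0.4381 → d_rh = R√(Δφ²+q²Δλ²) = 4913.7 km
Excess = (4913.7 − 4597.2) / 4597.2 = 316.5 / 4597.2 = 6.88% ≈ 6.9%

6.9%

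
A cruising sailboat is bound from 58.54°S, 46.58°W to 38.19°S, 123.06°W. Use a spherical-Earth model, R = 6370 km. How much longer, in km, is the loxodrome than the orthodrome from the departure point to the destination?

Great circle: cos σ = sin φ₁ sin φ₂ + cos φ₁ cos φ₂ cos Δλ,  σ = 0.8979 rad → d_gc = 5719.4 km
Rhumb line: Δψ = +0.5449, q = Δφ/Δψ = 0.6518, d_rh = R√(Δφ²+q²Δλ²) = 5986.5 km
Excess = 5986.5 − 5719.4 = 267.1 ≈ 267 km

267 km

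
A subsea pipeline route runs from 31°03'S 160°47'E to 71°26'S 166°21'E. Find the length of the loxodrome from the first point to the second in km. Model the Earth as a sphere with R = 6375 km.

Rhumb course C = atan2(Δλ, Δψ) with Δψ = ln[tan(π/4+φ₂/2)/tan(π/4+φ₁/2)] = -1.2406, Δλ = +0.0972 → C = 175.52°
d = R·|Δφ| / |cos C| = 6375·0.70482 / 0.99695 = 4507 km

4507 km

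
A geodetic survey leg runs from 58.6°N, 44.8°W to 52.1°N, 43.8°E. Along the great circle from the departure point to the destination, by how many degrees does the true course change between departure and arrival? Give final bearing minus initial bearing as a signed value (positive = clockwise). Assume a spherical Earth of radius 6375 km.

+77.6°

At departure: θ₁ = atan2(sin Δλ cos φ₂, cos φ₁ sin φ₂ − sin φ₁ cos φ₂ cos Δλ) = 57.03°
At arrival: θ₂ = atan2(sin Δλ cos φ₁, −cos φ₂ sin φ₁ + sin φ₂ cos φ₁ cos Δλ) = 134.64°
Δθ = θ₂ − θ₁ = +77.6°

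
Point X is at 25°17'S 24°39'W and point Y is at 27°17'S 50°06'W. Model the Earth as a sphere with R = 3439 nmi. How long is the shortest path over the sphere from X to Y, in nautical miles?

Haversine: a = sin²(Δφ/2)+cos φ₁ cos φ₂ sin²(Δλ/2) = 0.03930;  σ = 2·atan2(√a,√(1−a))
σ = 22.867° → d = Rσ = 3439·0.39911 = 1373 nmi

1373 nmi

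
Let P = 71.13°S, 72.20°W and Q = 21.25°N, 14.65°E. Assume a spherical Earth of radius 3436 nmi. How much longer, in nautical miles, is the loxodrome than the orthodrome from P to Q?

214 nmi

Great circle: cos σ = sin φ₁ sin φ₂ + cos φ₁ cos φ₂ cos Δλ,  σ = 1.9033 rad → d_gc = 6539.7 nmi
Rhumb line: Δψ = +2.1744, q = Δφ/Δψ = 0.7415, d_rh = R√(Δφ²+q²Δλ²) = 6753.3 nmi
Excess = 6753.3 − 6539.7 = 213.6 ≈ 214 nmi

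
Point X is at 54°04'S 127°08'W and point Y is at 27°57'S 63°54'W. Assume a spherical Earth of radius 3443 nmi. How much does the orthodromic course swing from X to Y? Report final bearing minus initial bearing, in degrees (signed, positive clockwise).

At departure: θ₁ = atan2(sin Δλ cos φ₂, cos φ₁ sin φ₂ − sin φ₁ cos φ₂ cos Δλ) = 86.58°
At arrival: θ₂ = atan2(sin Δλ cos φ₁, −cos φ₂ sin φ₁ + sin φ₂ cos φ₁ cos Δλ) = 41.54°
Δθ = θ₂ − θ₁ = -45.0°

-45.0°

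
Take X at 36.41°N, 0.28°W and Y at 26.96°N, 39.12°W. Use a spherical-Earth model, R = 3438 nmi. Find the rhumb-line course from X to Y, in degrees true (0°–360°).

Δψ = ln[tan(π/4+φ₂/2)/tan(π/4+φ₁/2)] = -0.1942
Δλ = -0.6779 rad (taken the short way round)
course = atan2(Δλ, Δψ) = 254.01°

254.0°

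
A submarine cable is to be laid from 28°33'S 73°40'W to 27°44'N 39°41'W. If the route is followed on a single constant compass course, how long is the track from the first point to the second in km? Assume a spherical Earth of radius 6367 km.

Δψ = ln[tan(π/4+φ₂/2)/tan(π/4+φ₁/2)] = +1.0244;  Δφ = +0.9823 rad,  Δλ = +0.5931 rad
q = Δφ/Δψ = 0.9589
d = R·√(Δφ² + q²Δλ²) = 6367·1.13510 = 7227 km

7227 km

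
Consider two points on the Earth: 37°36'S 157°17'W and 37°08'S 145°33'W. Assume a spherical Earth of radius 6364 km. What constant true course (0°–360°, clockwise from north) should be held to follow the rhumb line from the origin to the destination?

Δψ = ln[tan(π/4+φ₂/2)/tan(π/4+φ₁/2)] = +0.0102
Δλ = +0.2048 rad (taken the short way round)
course = atan2(Δλ, Δψ) = 87.14°

87.1°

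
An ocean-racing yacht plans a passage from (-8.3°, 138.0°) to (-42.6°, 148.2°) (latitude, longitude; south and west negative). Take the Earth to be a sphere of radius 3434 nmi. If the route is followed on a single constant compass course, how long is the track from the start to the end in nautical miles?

Rhumb course C = atan2(Δλ, Δψ) with Δψ = ln[tan(π/4+φ₂/2)/tan(π/4+φ₁/2)] = -0.6780, Δλ = +0.1780 → C = 165.29°
d = R·|Δφ| / |cos C| = 3434·0.59865 / 0.96721 = 2125 nmi

2125 nmi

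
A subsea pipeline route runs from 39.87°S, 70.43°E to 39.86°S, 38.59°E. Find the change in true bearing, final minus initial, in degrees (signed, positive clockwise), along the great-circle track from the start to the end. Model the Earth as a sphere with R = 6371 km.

+20.7°

Initial bearing θ₁ = atan2(sin Δλ cos φ₂, cos φ₁ sin φ₂ − sin φ₁ cos φ₂ cos Δλ) = 259.66°
Final bearing θ₂ = (initial bearing from the destination back to the start) + 180° = 280.38°
Δθ = θ₂ − θ₁ = +20.7°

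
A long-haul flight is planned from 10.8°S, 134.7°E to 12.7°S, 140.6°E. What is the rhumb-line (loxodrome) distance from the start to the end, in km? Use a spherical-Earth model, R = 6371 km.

Δψ = ln[tan(π/4+φ₂/2)/tan(π/4+φ₁/2)] = -0.0339;  Δφ = -0.0332 rad,  Δλ = +0.1030 rad
q = Δφ/Δψ = 0.9790
d = R·√(Δφ² + q²Δλ²) = 6371·0.10613 = 676 km

676 km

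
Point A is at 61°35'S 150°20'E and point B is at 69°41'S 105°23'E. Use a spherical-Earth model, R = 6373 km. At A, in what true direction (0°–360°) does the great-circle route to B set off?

θ = atan2( sin Δλ·cos φ₂ ,  cos φ₁ sin φ₂ − sin φ₁ cos φ₂ cos Δλ )
  = atan2(-0.2453, -0.2302) = 226.82°

226.8°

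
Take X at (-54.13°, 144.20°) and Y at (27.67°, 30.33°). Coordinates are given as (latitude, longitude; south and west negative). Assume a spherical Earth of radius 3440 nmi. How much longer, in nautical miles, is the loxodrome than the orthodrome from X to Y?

183 nmi

Great circle: cos σ = sin φ₁ sin φ₂ + cos φ₁ cos φ₂ cos Δλ,  σ = 2.1973 rad → d_gc = 7558.7 nmi
Rhumb line: Δψ = +1.6309, q = Δφ/Δψ = 0.8754, d_rh = R√(Δφ²+q²Δλ²) = 7741.9 nmi
Excess = 7741.9 − 7558.7 = 183.2 ≈ 183 nmi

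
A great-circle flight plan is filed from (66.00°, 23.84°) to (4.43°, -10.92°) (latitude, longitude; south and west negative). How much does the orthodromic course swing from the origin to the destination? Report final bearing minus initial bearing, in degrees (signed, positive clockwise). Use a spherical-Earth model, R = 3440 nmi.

-23.7°

At departure: θ₁ = atan2(sin Δλ cos φ₂, cos φ₁ sin φ₂ − sin φ₁ cos φ₂ cos Δλ) = 218.41°
At arrival: θ₂ = atan2(sin Δλ cos φ₁, −cos φ₂ sin φ₁ + sin φ₂ cos φ₁ cos Δλ) = 194.68°
Δθ = θ₂ − θ₁ = -23.7°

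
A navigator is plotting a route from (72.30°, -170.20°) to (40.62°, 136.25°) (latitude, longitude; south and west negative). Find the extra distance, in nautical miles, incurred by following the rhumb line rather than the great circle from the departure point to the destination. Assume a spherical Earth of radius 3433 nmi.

65 nmi

Great circle: cos σ = sin φ₁ sin φ₂ + cos φ₁ cos φ₂ cos Δλ,  σ = 0.7116 rad → d_gc = 2442.9 nmi
Rhumb line: Δψ = -1.0827, q = Δφ/Δψ = 0.5107, d_rh = R√(Δφ²+q²Δλ²) = 2507.6 nmi
Excess = 2507.6 − 2442.9 = 64.7 ≈ 65 nmi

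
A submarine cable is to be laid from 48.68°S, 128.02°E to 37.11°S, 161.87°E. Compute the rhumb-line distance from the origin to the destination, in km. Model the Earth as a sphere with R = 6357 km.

3025 km

Δψ = ln[tan(π/4+φ₂/2)/tan(π/4+φ₁/2)] = +0.2769;  Δφ = +0.2019 rad,  Δλ = +0.5908 rad
q = Δφ/Δψ = 0.7292
d = R·√(Δφ² + q²Δλ²) = 6357·0.47578 = 3025 km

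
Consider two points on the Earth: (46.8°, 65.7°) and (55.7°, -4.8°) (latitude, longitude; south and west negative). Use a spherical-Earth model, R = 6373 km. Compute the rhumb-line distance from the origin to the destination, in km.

4987 km

Δψ = ln[tan(π/4+φ₂/2)/tan(π/4+φ₁/2)] = +0.2492;  Δφ = +0.1553 rad,  Δλ = -1.2305 rad
q = Δφ/Δψ = 0.6233
d = R·√(Δφ² + q²Δλ²) = 6373·0.78255 = 4987 km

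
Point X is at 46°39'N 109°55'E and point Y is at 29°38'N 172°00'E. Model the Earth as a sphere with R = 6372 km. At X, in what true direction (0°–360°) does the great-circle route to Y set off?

θ = atan2( sin Δλ·cos φ₂ ,  cos φ₁ sin φ₂ − sin φ₁ cos φ₂ cos Δλ )
  = atan2(+0.7681, +0.0435) = 86.76°

86.8°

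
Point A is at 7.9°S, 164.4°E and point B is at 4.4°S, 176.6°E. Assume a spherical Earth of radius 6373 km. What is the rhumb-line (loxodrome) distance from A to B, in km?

Rhumb course C = atan2(Δλ, Δψ) with Δψ = ln[tan(π/4+φ₂/2)/tan(π/4+φ₁/2)] = +0.0614, Δλ = +0.2129 → C = 73.90°
d = R·|Δφ| / |cos C| = 6373·0.06109 / 0.27728 = 1404 km

1404 km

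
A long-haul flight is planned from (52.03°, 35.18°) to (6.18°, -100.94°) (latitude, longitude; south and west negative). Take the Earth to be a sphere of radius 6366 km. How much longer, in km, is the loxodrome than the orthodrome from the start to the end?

Great circle: cos σ = sin φ₁ sin φ₂ + cos φ₁ cos φ₂ cos Δλ,  σ = 1.9348 rad → d_gc = 12317.0 km
Rhumb line: Δψ = -0.9589, q = Δφ/Δψ = 0.8345, d_rh = R√(Δφ²+q²Δλ²) = 13610.3 km
Excess = 13610.3 − 12317.0 = 1293.3 ≈ 1293 km

1293 km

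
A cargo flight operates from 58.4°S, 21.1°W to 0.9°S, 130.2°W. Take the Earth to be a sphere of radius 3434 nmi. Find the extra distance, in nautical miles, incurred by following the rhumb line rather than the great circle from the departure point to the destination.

Great circle: cos σ = sin φ₁ sin φ₂ + cos φ₁ cos φ₂ cos Δλ,  σ = 1.7295 rad → d_gc = 5939.2 nmi
Rhumb line: Δψ = +1.2467, q = Δφ/Δψ = 0.8050, d_rh = R√(Δφ²+q²Δλ²) = 6291.5 nmi
Excess = 6291.5 − 5939.2 = 352.3 ≈ 352 nmi

352 nmi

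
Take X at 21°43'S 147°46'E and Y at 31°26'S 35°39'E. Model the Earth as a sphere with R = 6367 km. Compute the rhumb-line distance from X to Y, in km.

11175 km

Δψ = ln[tan(π/4+φ₂/2)/tan(π/4+φ₁/2)] = -0.1900;  Δφ = -0.1696 rad,  Δλ = -1.9568 rad
q = Δφ/Δψ = 0.8927
d = R·√(Δφ² + q²Δλ²) = 6367·1.75513 = 11175 km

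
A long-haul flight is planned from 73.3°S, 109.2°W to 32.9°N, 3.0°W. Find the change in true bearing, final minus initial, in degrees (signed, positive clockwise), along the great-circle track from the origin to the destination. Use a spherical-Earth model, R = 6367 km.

-74.9°

At departure: θ₁ = atan2(sin Δλ cos φ₂, cos φ₁ sin φ₂ − sin φ₁ cos φ₂ cos Δλ) = 94.84°
At arrival: θ₂ = atan2(sin Δλ cos φ₁, −cos φ₂ sin φ₁ + sin φ₂ cos φ₁ cos Δλ) = 19.94°
Δθ = θ₂ − θ₁ = -74.9°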